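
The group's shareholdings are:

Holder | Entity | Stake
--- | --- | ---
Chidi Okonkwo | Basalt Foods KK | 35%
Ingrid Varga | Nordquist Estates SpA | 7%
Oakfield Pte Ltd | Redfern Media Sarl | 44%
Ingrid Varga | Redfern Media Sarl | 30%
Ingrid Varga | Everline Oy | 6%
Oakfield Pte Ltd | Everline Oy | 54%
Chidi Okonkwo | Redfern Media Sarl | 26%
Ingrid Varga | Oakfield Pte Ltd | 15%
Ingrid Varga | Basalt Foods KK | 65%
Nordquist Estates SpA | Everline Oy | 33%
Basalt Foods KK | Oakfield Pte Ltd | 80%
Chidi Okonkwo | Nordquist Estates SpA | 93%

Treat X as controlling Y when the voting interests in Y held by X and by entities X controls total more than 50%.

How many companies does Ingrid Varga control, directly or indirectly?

Ingrid holds 65% of Basalt, so Ingrid controls Basalt.
Ingrid and Basalt together hold 15% + 80% = 95% of Oakfield, so Ingrid controls Oakfield.
Oakfield and Ingrid together hold 54% + 6% = 60% of Everline, so Ingrid controls Everline.
Ingrid and Oakfield together hold 30% + 44% = 74% of Redfern, so Ingrid controls Redfern.
No other company's threshold is met.
Ingrid controls 4 companies.

4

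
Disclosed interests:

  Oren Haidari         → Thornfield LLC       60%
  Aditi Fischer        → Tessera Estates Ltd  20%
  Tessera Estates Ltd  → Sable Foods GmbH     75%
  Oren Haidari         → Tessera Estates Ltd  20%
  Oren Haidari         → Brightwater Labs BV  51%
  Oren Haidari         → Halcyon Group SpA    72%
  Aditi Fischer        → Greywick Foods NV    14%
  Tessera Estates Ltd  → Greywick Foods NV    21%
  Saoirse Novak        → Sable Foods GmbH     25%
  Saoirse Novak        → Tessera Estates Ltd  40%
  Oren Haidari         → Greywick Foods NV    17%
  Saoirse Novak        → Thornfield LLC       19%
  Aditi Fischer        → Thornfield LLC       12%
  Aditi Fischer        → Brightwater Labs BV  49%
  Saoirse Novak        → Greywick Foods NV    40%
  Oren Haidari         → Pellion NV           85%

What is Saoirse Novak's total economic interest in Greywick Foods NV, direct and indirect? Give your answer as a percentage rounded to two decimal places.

48.40%

Saoirse reaches Greywick along 2 paths.
Via Tessera: 40% × 21% = 8.4%.
Direct stake: 40% = 40%.
Total: 8.4% + 40% = 48.4%.
Rounded: 48.40%.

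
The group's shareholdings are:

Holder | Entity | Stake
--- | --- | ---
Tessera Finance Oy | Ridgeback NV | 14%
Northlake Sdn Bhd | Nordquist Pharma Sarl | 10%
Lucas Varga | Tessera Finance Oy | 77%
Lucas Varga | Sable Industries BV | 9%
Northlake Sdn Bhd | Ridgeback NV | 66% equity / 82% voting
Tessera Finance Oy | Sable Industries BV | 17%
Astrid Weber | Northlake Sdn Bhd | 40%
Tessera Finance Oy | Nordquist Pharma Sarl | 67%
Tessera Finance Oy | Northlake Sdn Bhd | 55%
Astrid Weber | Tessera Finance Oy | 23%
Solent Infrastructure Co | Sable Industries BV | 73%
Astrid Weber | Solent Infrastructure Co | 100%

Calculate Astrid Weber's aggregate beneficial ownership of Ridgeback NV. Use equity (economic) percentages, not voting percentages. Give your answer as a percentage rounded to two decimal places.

37.97%

Astrid reaches Ridgeback along 3 paths.
Via Tessera: 23% × 14% = 3.22%.
Via Northlake: 40% × 66% = 26.4%.
Via Tessera → Northlake: 23% × 55% × 66% = 8.349%.
Total: 3.22% + 26.4% + 8.349% = 37.969%.
Rounded: 37.97%.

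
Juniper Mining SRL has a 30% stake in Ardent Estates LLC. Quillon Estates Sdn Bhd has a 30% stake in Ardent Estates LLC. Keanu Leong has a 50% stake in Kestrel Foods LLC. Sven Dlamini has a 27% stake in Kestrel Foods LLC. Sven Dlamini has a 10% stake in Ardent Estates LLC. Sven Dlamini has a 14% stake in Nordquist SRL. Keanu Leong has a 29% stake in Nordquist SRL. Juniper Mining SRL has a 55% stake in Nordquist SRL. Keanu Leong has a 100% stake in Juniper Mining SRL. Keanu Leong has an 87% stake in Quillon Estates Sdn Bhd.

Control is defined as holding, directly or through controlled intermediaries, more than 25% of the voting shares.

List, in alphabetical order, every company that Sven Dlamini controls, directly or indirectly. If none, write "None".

Sven holds 27% of Kestrel, so Sven controls Kestrel.
No other company's threshold is met.

Kestrel Foods LLC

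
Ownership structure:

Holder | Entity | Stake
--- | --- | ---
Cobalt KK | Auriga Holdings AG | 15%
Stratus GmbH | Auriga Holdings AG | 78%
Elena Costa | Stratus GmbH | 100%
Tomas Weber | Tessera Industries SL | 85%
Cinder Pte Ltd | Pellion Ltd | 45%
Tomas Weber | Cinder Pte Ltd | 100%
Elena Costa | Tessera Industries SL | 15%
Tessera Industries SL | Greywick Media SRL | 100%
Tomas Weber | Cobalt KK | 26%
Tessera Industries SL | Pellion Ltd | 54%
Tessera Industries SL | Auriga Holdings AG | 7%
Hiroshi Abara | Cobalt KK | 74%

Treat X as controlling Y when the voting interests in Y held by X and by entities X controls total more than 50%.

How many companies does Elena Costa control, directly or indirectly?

2

Elena holds 100% of Stratus, so Elena controls Stratus.
Stratus holds 78% of Auriga, so Elena controls Auriga.
No other company's threshold is met.
Elena controls 2 companies.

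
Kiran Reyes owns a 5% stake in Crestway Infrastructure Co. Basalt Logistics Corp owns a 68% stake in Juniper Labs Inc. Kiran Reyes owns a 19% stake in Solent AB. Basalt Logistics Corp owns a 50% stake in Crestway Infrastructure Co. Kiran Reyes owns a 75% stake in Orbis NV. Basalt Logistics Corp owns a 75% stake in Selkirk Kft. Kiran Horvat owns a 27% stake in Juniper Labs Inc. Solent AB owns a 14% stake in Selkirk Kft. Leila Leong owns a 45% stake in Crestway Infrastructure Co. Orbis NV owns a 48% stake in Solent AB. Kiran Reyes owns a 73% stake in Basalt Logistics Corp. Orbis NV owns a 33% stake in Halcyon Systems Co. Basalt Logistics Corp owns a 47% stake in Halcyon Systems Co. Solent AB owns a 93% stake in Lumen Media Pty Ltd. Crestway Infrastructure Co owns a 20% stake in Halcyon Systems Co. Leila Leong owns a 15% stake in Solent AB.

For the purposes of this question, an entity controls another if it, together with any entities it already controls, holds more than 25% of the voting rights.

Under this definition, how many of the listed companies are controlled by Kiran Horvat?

Kiran Horvat holds 27% of Juniper, so Kiran Horvat controls Juniper.
No other company's threshold is met.
Kiran Horvat controls 1 company.

1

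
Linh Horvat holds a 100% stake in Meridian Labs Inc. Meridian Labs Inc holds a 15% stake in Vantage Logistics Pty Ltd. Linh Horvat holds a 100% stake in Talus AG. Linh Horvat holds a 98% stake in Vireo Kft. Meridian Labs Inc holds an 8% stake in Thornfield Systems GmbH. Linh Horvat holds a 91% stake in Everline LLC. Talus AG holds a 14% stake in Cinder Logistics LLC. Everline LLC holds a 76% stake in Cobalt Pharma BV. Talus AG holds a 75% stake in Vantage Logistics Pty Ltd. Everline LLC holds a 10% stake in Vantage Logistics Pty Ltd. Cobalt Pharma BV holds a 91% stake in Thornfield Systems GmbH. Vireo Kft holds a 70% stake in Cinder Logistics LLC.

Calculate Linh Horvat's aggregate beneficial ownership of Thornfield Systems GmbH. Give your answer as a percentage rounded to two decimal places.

70.94%

Linh reaches Thornfield along 2 paths.
Via Meridian: 100% × 8% = 8%.
Via Everline → Cobalt: 91% × 76% × 91% = 62.9356%.
Total: 8% + 62.9356% = 70.9356%.
Rounded: 70.94%.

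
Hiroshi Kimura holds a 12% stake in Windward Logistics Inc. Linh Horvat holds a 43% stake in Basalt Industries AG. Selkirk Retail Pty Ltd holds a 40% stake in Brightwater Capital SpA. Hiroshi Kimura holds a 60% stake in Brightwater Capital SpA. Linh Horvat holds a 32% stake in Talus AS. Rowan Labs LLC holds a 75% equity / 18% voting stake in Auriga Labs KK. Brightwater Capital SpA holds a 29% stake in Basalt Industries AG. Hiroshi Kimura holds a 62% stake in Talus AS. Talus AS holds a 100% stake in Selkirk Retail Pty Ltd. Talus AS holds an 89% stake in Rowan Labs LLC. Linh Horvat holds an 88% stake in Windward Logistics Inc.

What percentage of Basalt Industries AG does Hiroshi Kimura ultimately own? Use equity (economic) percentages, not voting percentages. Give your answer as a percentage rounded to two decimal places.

Hiroshi reaches Basalt along 2 paths.
Via Talus → Selkirk → Brightwater: 62% × 100% × 40% × 29% = 7.192%.
Via Brightwater: 60% × 29% = 17.4%.
Total: 7.192% + 17.4% = 24.592%.
Rounded: 24.59%.

24.59%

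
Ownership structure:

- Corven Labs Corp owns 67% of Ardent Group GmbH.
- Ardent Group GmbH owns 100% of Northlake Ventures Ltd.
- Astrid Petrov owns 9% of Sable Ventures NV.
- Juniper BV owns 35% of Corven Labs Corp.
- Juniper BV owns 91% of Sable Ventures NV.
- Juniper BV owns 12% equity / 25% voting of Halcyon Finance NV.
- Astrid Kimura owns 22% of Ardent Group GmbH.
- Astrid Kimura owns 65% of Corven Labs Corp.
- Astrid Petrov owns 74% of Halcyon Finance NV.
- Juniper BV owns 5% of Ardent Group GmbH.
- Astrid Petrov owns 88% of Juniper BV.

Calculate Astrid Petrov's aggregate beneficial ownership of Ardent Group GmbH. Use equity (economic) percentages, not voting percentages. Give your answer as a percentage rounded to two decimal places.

Astrid Petrov reaches Ardent along 2 paths.
Via Juniper → Corven: 88% × 35% × 67% = 20.636%.
Via Juniper: 88% × 5% = 4.4%.
Total: 20.636% + 4.4% = 25.036%.
Rounded: 25.04%.

25.04%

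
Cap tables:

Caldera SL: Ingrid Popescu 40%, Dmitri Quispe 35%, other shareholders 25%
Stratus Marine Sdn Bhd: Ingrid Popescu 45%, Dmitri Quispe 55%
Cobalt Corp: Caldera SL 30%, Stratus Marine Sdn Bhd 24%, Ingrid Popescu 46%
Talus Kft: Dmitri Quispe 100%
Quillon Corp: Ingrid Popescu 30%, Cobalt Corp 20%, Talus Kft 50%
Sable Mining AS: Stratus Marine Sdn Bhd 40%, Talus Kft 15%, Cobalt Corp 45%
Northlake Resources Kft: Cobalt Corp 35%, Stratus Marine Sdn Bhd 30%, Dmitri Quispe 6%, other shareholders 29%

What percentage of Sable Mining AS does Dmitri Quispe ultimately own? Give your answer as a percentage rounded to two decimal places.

47.67%

Dmitri reaches Sable along 4 paths.
Via Stratus: 55% × 40% = 22%.
Via Talus: 100% × 15% = 15%.
Via Caldera → Cobalt: 35% × 30% × 45% = 4.725%.
Via Stratus → Cobalt: 55% × 24% × 45% = 5.94%.
Total: 22% + 15% + 4.725% + 5.94% = 47.665%.
Rounded: 47.67%.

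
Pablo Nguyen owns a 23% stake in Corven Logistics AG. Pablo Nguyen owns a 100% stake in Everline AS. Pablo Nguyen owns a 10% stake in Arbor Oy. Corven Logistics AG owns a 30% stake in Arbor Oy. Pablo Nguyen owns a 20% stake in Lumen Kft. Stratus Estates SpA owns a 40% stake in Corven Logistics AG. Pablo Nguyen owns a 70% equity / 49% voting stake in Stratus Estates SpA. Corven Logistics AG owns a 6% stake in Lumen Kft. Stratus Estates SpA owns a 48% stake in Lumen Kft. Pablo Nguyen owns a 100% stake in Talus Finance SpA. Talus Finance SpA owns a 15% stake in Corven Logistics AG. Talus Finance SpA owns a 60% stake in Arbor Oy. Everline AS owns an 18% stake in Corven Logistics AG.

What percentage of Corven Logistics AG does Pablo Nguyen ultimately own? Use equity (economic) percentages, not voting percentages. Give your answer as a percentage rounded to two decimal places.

84.00%

Pablo reaches Corven along 4 paths.
Via Stratus: 70% × 40% = 28%.
Via Everline: 100% × 18% = 18%.
Via Talus: 100% × 15% = 15%.
Direct stake: 23% = 23%.
Total: 28% + 18% + 15% + 23% = 84%.
Rounded: 84.00%.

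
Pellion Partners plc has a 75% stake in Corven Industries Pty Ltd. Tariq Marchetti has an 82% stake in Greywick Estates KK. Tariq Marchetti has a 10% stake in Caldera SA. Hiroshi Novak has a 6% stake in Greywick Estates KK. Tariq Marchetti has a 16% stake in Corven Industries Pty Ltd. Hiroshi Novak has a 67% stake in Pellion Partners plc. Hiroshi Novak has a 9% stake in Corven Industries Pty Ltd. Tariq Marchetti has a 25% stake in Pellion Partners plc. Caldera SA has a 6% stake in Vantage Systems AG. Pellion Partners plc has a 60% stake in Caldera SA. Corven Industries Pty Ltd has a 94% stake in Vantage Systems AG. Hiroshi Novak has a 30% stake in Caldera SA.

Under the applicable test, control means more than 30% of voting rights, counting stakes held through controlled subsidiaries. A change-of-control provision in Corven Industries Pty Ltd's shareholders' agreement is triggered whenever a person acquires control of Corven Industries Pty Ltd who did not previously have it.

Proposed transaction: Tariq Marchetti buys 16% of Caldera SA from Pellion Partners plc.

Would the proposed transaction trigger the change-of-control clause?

No

The purchase adds only to Tariq's holdings (Pellion's stake shrinks), so Tariq is the only person who could newly come to control Corven.
Tariq holds 82% of Greywick, so Tariq controls Greywick.
In Corven, Tariq's side holds only 16%, not > 30%.
So before the transaction, Tariq does not control Corven.
After the purchase, Tariq's direct stake in Caldera rises to 10% + 16% = 26%, and Pellion's stake falls to 44%.
Tariq's side now holds 26% of Caldera, not > 30%, so Tariq still does not control Caldera.
After the transaction, Tariq's side holds 16% of Corven, not > 30%, so Tariq still does not control Corven.
No new person acquires control, so the clause is not triggered.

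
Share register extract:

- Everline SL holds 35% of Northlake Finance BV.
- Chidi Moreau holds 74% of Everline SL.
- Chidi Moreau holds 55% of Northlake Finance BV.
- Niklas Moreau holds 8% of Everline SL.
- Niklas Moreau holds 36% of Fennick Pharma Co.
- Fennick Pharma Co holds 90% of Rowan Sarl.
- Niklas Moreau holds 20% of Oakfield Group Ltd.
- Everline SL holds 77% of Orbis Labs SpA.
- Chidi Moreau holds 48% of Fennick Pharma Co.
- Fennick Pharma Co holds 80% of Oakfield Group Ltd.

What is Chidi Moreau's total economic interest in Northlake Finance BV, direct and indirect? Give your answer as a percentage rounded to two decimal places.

Chidi reaches Northlake along 2 paths.
Via Everline: 74% × 35% = 25.9%.
Direct stake: 55% = 55%.
Total: 25.9% + 55% = 80.9%.
Rounded: 80.90%.

80.90%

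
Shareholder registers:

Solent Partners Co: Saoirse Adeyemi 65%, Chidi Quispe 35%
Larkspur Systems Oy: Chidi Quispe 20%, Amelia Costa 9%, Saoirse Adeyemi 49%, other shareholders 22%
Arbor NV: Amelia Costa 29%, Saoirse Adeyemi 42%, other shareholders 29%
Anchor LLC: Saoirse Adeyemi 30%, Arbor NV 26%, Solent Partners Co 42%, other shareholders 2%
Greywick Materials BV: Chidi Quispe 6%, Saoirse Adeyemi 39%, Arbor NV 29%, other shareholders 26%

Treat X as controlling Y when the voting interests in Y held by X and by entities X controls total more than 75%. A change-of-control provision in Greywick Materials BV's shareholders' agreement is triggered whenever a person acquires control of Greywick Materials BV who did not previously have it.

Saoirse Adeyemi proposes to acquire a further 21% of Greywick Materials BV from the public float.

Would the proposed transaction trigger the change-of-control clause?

The purchase changes only Saoirse's holdings, so Saoirse is the only person who could newly come to control Greywick.
Saoirse's largest direct stake is 65% in Solent, which does not meet the threshold, so Saoirse controls no company.
In Greywick, Saoirse's side holds only 39%, not > 75%.
So before the transaction, Saoirse does not control Greywick.
After the purchase, Saoirse's direct stake in Greywick rises to 39% + 21% = 60%.
After the transaction, Saoirse's side holds 60% of Greywick, not > 75%, so Saoirse still does not control Greywick.
No new person acquires control, so the clause is not triggered.

No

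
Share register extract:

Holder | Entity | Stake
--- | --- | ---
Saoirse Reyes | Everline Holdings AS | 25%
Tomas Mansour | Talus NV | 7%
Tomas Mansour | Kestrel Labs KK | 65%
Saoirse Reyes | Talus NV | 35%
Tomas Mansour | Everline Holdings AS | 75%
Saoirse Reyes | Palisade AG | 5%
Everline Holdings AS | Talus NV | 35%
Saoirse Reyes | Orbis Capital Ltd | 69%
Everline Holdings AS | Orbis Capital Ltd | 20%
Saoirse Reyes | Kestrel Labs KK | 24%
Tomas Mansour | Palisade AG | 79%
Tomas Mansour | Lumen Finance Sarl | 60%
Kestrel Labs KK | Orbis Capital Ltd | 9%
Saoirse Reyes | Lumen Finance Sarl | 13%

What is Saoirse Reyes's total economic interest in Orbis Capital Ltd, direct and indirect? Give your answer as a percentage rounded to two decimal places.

Saoirse reaches Orbis along 3 paths.
Via Everline: 25% × 20% = 5%.
Via Kestrel: 24% × 9% = 2.16%.
Direct stake: 69% = 69%.
Total: 5% + 2.16% + 69% = 76.16%.

76.16%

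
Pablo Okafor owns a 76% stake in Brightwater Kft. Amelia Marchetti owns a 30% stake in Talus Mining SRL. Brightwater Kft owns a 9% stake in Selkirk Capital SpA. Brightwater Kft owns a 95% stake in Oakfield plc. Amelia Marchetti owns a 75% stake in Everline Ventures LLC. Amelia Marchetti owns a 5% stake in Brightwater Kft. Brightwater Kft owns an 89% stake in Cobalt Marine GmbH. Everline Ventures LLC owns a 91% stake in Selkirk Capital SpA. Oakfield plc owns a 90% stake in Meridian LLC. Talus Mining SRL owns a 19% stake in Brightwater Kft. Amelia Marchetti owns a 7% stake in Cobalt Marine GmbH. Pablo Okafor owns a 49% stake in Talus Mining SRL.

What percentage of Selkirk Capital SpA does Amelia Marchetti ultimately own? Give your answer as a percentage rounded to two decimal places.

69.21%

Amelia reaches Selkirk along 3 paths.
Via Brightwater: 5% × 9% = 0.45%.
Via Talus → Brightwater: 30% × 19% × 9% = 0.513%.
Via Everline: 75% × 91% = 68.25%.
Total: 0.45% + 0.513% + 68.25% = 69.213%.
Rounded: 69.21%.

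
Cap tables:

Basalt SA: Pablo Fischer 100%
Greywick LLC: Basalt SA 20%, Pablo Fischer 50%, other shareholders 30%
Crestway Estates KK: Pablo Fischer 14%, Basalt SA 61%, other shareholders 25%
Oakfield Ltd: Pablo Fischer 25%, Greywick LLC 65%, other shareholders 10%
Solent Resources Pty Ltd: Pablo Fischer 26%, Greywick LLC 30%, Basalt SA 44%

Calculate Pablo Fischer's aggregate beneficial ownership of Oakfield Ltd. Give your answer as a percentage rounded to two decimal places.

Pablo reaches Oakfield along 3 paths.
Direct stake: 25% = 25%.
Via Basalt → Greywick: 100% × 20% × 65% = 13%.
Via Greywick: 50% × 65% = 32.5%.
Total: 25% + 13% + 32.5% = 70.5%.
Rounded: 70.50%.

70.50%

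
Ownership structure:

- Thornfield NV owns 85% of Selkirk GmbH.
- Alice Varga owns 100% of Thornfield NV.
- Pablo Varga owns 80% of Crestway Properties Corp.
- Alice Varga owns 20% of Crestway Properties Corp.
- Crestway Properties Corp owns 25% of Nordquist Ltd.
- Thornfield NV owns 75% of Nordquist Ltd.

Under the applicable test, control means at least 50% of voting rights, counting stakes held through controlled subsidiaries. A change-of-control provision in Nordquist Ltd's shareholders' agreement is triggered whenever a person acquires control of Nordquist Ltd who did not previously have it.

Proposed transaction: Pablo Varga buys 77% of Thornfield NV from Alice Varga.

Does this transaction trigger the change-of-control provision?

Yes

The purchase adds only to Pablo's holdings (Alice's stake shrinks), so Pablo is the only person who could newly come to control Nordquist.
Pablo holds 80% of Crestway, so Pablo controls Crestway.
In Nordquist, Pablo's side holds only 25%, not ≥ 50%.
So before the transaction, Pablo does not control Nordquist.
After the purchase, Pablo holds 77% of Thornfield directly, and Alice's stake falls to 23%.
Pablo holds 77% of Thornfield, so Pablo controls Thornfield.
Crestway and Thornfield together hold 25% + 75% = 100% of Nordquist, so Pablo controls Nordquist.
Pablo did not control Nordquist before and does after, so the clause is triggered.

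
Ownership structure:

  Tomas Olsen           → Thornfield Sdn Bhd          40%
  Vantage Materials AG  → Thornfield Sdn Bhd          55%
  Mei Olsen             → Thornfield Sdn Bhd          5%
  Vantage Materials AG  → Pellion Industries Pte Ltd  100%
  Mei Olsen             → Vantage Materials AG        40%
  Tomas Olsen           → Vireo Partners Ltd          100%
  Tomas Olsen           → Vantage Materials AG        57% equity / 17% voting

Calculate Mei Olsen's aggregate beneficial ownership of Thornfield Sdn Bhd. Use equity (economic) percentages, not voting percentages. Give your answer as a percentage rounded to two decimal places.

27.00%

Mei reaches Thornfield along 2 paths.
Direct stake: 5% = 5%.
Via Vantage: 40% × 55% = 22%.
Total: 5% + 22% = 27%.
Rounded: 27.00%.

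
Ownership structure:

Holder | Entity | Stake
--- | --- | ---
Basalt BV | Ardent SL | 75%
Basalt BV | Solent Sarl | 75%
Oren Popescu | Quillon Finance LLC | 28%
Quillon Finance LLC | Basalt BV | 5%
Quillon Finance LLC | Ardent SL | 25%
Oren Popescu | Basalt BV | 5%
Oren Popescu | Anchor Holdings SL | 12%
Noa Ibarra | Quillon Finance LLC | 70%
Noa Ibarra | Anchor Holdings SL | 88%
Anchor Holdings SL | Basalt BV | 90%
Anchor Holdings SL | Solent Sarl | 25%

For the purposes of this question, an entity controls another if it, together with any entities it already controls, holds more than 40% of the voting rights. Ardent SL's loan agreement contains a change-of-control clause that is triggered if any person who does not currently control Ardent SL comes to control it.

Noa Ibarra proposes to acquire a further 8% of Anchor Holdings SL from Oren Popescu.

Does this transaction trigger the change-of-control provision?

The purchase adds only to Noa's holdings (Oren's stake shrinks), so Noa is the only person who could newly come to control Ardent.
Noa holds 70% of Quillon, so Noa controls Quillon.
Noa holds 88% of Anchor, so Noa controls Anchor.
Anchor and Quillon together hold 90% + 5% = 95% of Basalt, so Noa controls Basalt.
Basalt and Quillon together hold 75% + 25% = 100% of Ardent, so Noa controls Ardent.
So Noa already controls Ardent before the transaction.
After the purchase, Noa's direct stake in Anchor rises to 88% + 8% = 96%, and Oren's stake falls to 4%.
Noa controlled Ardent already, so this is not a new person acquiring control; every other person's position is unchanged or reduced.
No new person acquires control, so the clause is not triggered.

No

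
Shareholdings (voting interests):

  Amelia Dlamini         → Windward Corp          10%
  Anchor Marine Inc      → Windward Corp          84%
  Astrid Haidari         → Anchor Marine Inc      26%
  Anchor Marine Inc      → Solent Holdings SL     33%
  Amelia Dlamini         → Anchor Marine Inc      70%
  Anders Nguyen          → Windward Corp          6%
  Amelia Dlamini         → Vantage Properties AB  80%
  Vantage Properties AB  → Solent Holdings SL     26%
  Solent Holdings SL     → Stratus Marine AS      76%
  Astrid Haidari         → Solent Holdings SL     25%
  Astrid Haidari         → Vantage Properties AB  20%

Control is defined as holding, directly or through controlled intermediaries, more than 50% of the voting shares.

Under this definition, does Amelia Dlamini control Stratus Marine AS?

Amelia holds 70% of Anchor, so Amelia controls Anchor.
Amelia holds 80% of Vantage, so Amelia controls Vantage.
Anchor and Vantage together hold 33% + 26% = 59% of Solent, so Amelia controls Solent.
Solent holds 76% of Stratus, so Amelia controls Stratus.

Yes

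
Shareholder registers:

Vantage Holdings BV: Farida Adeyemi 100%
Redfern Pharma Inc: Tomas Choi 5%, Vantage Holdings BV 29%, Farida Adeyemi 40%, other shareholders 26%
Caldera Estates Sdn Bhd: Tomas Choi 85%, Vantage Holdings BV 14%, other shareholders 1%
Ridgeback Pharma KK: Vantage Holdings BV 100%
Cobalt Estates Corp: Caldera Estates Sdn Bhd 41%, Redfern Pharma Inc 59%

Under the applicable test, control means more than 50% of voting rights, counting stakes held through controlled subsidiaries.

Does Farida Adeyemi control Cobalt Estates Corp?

Farida holds 100% of Vantage, so Farida controls Vantage.
Vantage and Farida together hold 29% + 40% = 69% of Redfern, so Farida controls Redfern.
Redfern holds 59% of Cobalt, so Farida controls Cobalt.

Yes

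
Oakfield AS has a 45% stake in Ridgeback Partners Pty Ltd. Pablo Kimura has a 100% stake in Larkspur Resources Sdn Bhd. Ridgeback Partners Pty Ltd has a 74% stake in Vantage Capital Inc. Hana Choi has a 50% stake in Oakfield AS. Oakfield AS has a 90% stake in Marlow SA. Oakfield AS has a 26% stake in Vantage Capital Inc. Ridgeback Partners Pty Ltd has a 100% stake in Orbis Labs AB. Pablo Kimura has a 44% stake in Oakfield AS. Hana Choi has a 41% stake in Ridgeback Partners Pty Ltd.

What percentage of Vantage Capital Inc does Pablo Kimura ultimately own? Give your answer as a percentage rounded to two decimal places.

26.09%

Pablo reaches Vantage along 2 paths.
Via Oakfield: 44% × 26% = 11.44%.
Via Oakfield → Ridgeback: 44% × 45% × 74% = 14.652%.
Total: 11.44% + 14.652% = 26.092%.
Rounded: 26.09%.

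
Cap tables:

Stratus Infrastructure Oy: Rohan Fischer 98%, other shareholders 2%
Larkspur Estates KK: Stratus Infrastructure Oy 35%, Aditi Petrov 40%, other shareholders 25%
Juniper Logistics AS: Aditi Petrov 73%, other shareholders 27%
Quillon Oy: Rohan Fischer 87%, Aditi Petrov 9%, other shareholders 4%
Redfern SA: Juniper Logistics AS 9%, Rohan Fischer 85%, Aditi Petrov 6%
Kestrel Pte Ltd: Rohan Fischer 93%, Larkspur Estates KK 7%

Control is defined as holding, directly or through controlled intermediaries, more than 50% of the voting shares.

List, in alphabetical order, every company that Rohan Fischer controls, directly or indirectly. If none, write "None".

Rohan holds 98% of Stratus, so Rohan controls Stratus.
Rohan holds 87% of Quillon, so Rohan controls Quillon.
Rohan holds 85% of Redfern, so Rohan controls Redfern.
Rohan holds 93% of Kestrel, so Rohan controls Kestrel.
No other company's threshold is met.

Kestrel Pte Ltd, Quillon Oy, Redfern SA, Stratus Infrastructure Oy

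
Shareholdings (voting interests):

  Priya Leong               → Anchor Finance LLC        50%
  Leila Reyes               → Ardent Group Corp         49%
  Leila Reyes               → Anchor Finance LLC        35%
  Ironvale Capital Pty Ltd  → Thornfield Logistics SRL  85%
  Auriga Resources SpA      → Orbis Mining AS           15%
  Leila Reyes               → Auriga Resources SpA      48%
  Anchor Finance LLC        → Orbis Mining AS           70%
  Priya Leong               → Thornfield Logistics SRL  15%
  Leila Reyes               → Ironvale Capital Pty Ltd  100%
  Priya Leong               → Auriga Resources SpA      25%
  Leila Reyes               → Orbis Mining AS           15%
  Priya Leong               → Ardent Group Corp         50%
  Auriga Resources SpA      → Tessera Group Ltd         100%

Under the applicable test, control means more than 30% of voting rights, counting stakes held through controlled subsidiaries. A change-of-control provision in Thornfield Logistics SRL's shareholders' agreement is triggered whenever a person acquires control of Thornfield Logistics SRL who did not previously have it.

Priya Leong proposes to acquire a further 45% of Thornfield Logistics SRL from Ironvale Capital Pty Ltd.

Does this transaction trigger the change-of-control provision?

The purchase adds only to Priya's holdings (Ironvale's stake shrinks), so Priya is the only person who could newly come to control Thornfield.
Priya holds 50% of Anchor, so Priya controls Anchor.
Anchor holds 70% of Orbis, so Priya controls Orbis.
Priya holds 50% of Ardent, so Priya controls Ardent.
In Thornfield, Priya's side holds only 15%, not > 30%.
So before the transaction, Priya does not control Thornfield.
After the purchase, Priya's direct stake in Thornfield rises to 15% + 45% = 60%, and Ironvale's stake falls to 40%.
Priya holds 60% of Thornfield, so Priya controls Thornfield.
Priya did not control Thornfield before and does after, so the clause is triggered.

Yes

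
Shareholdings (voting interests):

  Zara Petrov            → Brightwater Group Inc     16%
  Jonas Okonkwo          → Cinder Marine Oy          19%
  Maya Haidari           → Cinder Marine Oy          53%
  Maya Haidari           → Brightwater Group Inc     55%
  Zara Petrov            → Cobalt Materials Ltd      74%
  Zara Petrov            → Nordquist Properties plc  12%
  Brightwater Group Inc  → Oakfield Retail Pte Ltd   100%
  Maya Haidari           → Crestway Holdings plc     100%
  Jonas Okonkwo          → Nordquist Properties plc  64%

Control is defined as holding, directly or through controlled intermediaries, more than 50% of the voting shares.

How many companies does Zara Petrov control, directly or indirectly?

1

Zara holds 74% of Cobalt, so Zara controls Cobalt.
No other company's threshold is met.
Zara controls 1 company.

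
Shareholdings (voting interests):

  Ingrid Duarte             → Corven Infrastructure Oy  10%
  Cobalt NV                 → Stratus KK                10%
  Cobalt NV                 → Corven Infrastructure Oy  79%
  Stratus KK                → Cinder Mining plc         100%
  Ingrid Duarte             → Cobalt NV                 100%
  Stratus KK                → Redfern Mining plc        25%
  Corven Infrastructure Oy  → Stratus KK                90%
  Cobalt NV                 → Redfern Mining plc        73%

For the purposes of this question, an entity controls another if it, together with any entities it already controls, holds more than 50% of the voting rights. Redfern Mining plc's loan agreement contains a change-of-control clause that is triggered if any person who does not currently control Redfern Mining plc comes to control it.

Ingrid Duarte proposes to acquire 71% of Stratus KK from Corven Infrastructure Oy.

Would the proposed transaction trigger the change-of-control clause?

No

The purchase adds only to Ingrid's holdings (Corven's stake shrinks), so Ingrid is the only person who could newly come to control Redfern.
Ingrid holds 100% of Cobalt, so Ingrid controls Cobalt.
Cobalt and Ingrid together hold 79% + 10% = 89% of Corven, so Ingrid controls Corven.
Cobalt and Corven together hold 10% + 90% = 100% of Stratus, so Ingrid controls Stratus.
Cobalt and Stratus together hold 73% + 25% = 98% of Redfern, so Ingrid controls Redfern.
So Ingrid already controls Redfern before the transaction.
After the purchase, Ingrid holds 71% of Stratus directly, and Corven's stake falls to 19%.
Ingrid controlled Redfern already, so this is not a new person acquiring control; every other person's position is unchanged or reduced.
No new person acquires control, so the clause is not triggered.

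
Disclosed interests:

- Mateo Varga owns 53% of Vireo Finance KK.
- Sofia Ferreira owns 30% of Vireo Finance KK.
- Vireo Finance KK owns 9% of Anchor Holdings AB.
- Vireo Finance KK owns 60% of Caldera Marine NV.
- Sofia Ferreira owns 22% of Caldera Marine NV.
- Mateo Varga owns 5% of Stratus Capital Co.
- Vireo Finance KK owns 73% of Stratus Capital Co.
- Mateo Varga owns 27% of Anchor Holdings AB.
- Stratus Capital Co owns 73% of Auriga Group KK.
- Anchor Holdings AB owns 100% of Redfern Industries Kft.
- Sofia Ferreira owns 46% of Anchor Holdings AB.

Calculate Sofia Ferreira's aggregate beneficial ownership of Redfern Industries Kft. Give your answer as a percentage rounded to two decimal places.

48.70%

Sofia reaches Redfern along 2 paths.
Via Anchor: 46% × 100% = 46%.
Via Vireo → Anchor: 30% × 9% × 100% = 2.7%.
Total: 46% + 2.7% = 48.7%.
Rounded: 48.70%.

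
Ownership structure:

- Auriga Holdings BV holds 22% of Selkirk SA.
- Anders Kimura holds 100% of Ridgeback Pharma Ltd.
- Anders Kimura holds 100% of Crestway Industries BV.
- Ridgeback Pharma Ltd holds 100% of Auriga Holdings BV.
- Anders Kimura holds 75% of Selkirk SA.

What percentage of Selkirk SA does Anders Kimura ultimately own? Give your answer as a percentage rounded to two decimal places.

97.00%

Anders reaches Selkirk along 2 paths.
Via Ridgeback → Auriga: 100% × 100% × 22% = 22%.
Direct stake: 75% = 75%.
Total: 22% + 75% = 97%.
Rounded: 97.00%.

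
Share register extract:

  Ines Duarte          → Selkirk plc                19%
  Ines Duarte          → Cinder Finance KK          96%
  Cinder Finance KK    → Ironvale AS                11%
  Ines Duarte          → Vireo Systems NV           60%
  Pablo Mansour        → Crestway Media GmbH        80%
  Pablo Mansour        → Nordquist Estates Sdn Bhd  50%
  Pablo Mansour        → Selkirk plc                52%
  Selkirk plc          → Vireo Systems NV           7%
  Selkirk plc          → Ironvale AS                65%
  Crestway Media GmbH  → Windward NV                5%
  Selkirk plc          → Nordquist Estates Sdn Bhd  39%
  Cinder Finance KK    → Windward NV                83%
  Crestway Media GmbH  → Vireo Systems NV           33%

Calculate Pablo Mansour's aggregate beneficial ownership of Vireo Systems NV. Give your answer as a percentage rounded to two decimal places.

Pablo reaches Vireo along 2 paths.
Via Selkirk: 52% × 7% = 3.64%.
Via Crestway: 80% × 33% = 26.4%.
Total: 3.64% + 26.4% = 30.04%.

30.04%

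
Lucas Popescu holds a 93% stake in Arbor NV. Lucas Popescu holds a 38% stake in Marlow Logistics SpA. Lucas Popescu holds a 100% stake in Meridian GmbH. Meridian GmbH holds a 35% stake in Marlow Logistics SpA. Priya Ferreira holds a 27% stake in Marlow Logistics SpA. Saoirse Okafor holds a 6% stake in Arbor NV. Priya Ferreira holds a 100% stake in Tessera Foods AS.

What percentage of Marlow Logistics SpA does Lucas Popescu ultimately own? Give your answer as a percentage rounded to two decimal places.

Lucas reaches Marlow along 2 paths.
Via Meridian: 100% × 35% = 35%.
Direct stake: 38% = 38%.
Total: 35% + 38% = 73%.
Rounded: 73.00%.

73.00%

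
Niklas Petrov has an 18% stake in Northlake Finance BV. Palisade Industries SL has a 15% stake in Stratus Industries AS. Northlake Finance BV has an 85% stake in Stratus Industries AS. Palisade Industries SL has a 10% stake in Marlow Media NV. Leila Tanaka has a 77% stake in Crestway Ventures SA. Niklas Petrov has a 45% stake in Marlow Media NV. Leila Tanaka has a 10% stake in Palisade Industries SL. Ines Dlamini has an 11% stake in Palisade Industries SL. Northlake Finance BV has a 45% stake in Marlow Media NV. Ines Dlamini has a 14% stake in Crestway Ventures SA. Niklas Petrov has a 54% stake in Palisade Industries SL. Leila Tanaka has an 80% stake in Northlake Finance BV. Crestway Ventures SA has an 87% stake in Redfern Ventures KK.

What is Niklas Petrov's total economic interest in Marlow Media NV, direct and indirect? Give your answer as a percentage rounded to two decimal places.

Niklas reaches Marlow along 3 paths.
Via Northlake: 18% × 45% = 8.1%.
Direct stake: 45% = 45%.
Via Palisade: 54% × 10% = 5.4%.
Total: 8.1% + 45% + 5.4% = 58.5%.
Rounded: 58.50%.

58.50%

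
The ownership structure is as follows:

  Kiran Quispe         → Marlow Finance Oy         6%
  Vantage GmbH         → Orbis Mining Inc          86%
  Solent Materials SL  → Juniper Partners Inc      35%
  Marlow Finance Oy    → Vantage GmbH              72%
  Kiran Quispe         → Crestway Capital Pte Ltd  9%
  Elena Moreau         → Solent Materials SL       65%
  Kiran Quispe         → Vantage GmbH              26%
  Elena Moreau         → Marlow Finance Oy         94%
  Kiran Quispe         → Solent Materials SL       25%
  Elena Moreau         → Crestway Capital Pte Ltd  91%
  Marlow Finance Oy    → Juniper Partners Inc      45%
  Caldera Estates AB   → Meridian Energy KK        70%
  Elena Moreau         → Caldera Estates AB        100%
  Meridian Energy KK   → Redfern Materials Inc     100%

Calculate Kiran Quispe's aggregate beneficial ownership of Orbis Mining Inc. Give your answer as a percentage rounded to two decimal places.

Kiran reaches Orbis along 2 paths.
Via Marlow → Vantage: 6% × 72% × 86% = 3.7152%.
Via Vantage: 26% × 86% = 22.36%.
Total: 3.7152% + 22.36% = 26.0752%.
Rounded: 26.08%.

26.08%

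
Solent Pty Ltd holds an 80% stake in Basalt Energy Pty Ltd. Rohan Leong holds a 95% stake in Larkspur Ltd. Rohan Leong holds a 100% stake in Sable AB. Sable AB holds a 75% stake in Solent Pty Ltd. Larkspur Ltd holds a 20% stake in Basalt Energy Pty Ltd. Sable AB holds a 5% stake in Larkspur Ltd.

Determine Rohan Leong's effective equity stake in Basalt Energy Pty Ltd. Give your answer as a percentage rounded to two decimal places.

80.00%

Rohan reaches Basalt along 3 paths.
Via Sable → Solent: 100% × 75% × 80% = 60%.
Via Sable → Larkspur: 100% × 5% × 20% = 1%.
Via Larkspur: 95% × 20% = 19%.
Total: 60% + 1% + 19% = 80%.
Rounded: 80.00%.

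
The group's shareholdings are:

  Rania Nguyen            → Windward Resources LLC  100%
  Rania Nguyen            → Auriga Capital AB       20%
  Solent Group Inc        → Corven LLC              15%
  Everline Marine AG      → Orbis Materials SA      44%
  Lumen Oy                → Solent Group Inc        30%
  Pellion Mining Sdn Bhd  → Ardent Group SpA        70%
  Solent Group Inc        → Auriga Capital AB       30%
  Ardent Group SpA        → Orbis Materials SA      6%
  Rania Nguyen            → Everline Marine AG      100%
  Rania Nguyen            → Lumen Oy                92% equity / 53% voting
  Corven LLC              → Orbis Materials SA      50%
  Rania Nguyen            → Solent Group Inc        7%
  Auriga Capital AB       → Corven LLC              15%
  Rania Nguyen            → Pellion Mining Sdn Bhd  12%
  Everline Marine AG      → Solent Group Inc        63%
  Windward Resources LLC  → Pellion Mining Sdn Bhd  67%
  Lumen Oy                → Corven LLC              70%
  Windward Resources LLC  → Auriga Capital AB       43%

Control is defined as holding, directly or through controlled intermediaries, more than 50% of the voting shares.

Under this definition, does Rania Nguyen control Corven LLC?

Rania holds 53% of Lumen, so Rania controls Lumen.
Rania holds 100% of Everline, so Rania controls Everline.
Everline and Lumen and Rania together hold 63% + 30% + 7% = 100% of Solent, so Rania controls Solent.
Rania holds 100% of Windward, so Rania controls Windward.
Solent and Windward and Rania together hold 30% + 43% + 20% = 93% of Auriga, so Rania controls Auriga.
Auriga and Solent and Lumen together hold 15% + 15% + 70% = 100% of Corven, so Rania controls Corven.

Yes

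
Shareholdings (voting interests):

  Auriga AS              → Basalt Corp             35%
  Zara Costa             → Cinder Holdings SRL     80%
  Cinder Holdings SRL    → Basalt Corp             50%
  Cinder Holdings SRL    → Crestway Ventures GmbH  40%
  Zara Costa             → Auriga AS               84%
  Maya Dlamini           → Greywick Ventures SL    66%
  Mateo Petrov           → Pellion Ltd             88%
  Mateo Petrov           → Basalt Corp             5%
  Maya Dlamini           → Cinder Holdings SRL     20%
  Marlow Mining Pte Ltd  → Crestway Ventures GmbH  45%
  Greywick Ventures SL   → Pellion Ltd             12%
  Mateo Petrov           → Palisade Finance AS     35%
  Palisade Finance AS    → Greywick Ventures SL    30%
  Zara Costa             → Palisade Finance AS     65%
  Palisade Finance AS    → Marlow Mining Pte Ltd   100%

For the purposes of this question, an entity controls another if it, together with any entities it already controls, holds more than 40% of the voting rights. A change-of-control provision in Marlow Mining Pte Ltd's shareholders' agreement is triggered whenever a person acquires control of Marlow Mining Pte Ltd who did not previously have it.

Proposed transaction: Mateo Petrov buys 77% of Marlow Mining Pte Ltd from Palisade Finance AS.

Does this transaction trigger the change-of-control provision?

The purchase adds only to Mateo's holdings (Palisade's stake shrinks), so Mateo is the only person who could newly come to control Marlow.
Mateo holds 88% of Pellion, so Mateo controls Pellion.
Neither Mateo nor any entity Mateo controls holds any voting interest in Marlow.
So before the transaction, Mateo does not control Marlow.
After the purchase, Mateo holds 77% of Marlow directly, and Palisade's stake falls to 23%.
Mateo holds 77% of Marlow, so Mateo controls Marlow.
Mateo did not control Marlow before and does after, so the clause is triggered.

Yes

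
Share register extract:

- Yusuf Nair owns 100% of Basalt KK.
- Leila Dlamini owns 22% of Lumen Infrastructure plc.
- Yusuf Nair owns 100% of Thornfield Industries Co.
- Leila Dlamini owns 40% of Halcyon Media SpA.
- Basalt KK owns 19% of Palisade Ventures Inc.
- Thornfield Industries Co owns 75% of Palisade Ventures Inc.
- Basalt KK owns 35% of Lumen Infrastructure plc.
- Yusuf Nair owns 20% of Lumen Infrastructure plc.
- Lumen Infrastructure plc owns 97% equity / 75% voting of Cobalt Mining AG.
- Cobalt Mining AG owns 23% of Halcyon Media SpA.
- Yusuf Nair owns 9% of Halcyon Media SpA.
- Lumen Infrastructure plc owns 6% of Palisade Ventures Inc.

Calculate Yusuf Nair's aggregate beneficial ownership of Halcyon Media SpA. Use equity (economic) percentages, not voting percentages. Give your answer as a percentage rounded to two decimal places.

Yusuf reaches Halcyon along 3 paths.
Direct stake: 9% = 9%.
Via Lumen → Cobalt: 20% × 97% × 23% = 4.462%.
Via Basalt → Lumen → Cobalt: 100% × 35% × 97% × 23% = 7.8085%.
Total: 9% + 4.462% + 7.8085% = 21.2705%.
Rounded: 21.27%.

21.27%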